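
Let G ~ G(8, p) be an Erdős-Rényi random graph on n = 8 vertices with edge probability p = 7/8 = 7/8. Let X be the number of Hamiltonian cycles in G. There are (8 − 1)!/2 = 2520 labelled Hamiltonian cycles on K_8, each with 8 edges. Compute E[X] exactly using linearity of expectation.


K_8 has (8 − 1)!/2 = 2520 labelled Hamiltonian cycles.
For each such Hamiltonian cycle H, let X_H = 1 if all 8 edges of H are present in G. Then P[X_H = 1] = p^{8} = (7/8)^{8} = 5764801/16777216.
By linearity: E[X] = Σ_H E[X_H] = 2520 · p^{8} = 2520 · 5764801/16777216 = 1815912315/2097152.
Numerically: E[X] ≈ 866.

E[X] = 2520 · (7/8)^{8} = 1815912315/2097152 ≈ 866.


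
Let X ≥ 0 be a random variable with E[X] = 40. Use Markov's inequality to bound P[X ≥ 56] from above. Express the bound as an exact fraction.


μ = E[X] = 40, a = 56.
Markov: P[X ≥ 56] ≤ μ/a = (40)/56 = 5/7.
Numerically: ≈ 0.7143.
(Since a = 56 > μ = 40.0000, the bound 5/7 is < 1 and informative.)

P[X ≥ 56] ≤ 5/7 ≈ 0.7143.


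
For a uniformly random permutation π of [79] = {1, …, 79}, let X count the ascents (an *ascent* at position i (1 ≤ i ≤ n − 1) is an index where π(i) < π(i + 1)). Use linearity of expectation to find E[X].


Write X = Σ X_I over i = 1, …, 78, with X_I the indicator of one ascent.
There are 78 indicators.
For each fixed i, the pair (π(i), π(i+1)) is a uniformly random ordered pair of distinct values from {1, …, 79}; by symmetry P[π(i) < π(i+1)] = 1/2.
By linearity: E[X] = 78 · (1/2) = (79 − 1) · (1/2) = 39 ≈ 39.00000.

E[X] = 39 = 39.00000.


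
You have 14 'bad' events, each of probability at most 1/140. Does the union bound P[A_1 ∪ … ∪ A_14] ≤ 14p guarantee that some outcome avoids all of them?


Union bound: P[∪_{i=1}^{14} A_i] ≤ Σ_i P[A_i] ≤ 14·p = 14·(1/140) = 1/10.
Numerically: 1/10 ≈ 0.1000.
Is 1/10 < 1? YES.
Since P[∪ A_i] ≤ 1/10 < 1, the complement has P[∩ A_i^c] ≥ 1 − 1/10 = 9/10 > 0, so some outcome avoids every A_i.

14·p = 1/10 ≈ 0.1000; existence CERTIFIED by the union bound.


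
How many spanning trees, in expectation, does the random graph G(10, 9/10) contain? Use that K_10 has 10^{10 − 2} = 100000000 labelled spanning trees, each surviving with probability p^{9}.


K_10 has 10^{10 − 2} = 100000000 labelled spanning trees.
For each such spanning tree H, let X_H = 1 if all 9 edges of H are present in G. Then P[X_H = 1] = p^{9} = (9/10)^{9} = 387420489/1000000000.
By linearity of expectation: E[X] = Σ_H E[X_H] = 100000000 · p^{9} = 100000000 · 387420489/1000000000 = 387420489/10.
Numerically: E[X] ≈ 3.8742e+07.

E[X] = 100000000 · (9/10)^{9} = 387420489/10 ≈ 3.8742e+07.


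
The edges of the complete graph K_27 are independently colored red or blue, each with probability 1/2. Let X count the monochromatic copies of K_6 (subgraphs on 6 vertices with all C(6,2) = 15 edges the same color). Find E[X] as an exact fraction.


Let X = Σ_S X_S over the C(27, 6) = 296010 subsets S of size 6, where X_S = 1 if the K_6 on S is monochromatic.
For a fixed S, the K_6 on S has C(6, 2) = 15 edges. P[all 15 edges red] = (1/2)^15, and likewise for blue, so P[monochromatic] = 2·(1/2)^15 = 2^{1 − 15} = 1/16384.
By linearity of expectation: E[X] = C(27, 6) · 2^{1 − 15} = 296010 · 1/16384 = 148005/8192.
Numerically: E[X] ≈ 18.06702.

E[X] = C(27,6)·2^(1−C(6,2)) = 148005/8192 ≈ 18.06702.


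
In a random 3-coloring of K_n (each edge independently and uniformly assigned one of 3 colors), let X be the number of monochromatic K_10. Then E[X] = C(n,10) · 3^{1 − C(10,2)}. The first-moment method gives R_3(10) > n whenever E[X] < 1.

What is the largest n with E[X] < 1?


We need C(n, 10) · 3^{1 − 45} < 1, i.e. C(n, 10) < 3^{45 − 1} = 984770902183611232881.
Check values of n near the boundary:
  n = 570: C(570, 10) = 921524823451961408691; 921524823451961408691 < 984770902183611232881? YES
  n = 571: C(571, 10) = 937951290893172842001; 937951290893172842001 < 984770902183611232881? YES
  n = 572: C(572, 10) = 954640815642161682606; 954640815642161682606 < 984770902183611232881? YES
  n = 573: C(573, 10) = 971597135635805762226; 971597135635805762226 < 984770902183611232881? YES
  n = 574: C(574, 10) = 988824035203816502691; 988824035203816502691 < 984770902183611232881? NO
  n = 575: C(575, 10) = 1006325345561406175305; 1006325345561406175305 < 984770902183611232881? NO
  n = 576: C(576, 10) = 1024104945306307344480; 1024104945306307344480 < 984770902183611232881? NO
The largest n with C(n, 10) < 984770902183611232881 is n = 573 (where E[X] = 35985079097622435638/36472996377170786403 ≈ 0.9866). Hence R_3(10) > 573, i.e. R_3(10) ≥ 574.

Largest n = 573; hence R_3(10) > 573.


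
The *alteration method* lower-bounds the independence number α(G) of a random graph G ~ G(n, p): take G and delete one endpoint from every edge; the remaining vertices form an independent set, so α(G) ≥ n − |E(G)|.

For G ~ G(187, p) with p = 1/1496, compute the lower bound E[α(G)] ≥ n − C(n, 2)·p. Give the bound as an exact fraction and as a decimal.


E[|E(G)|] = C(187, 2)·p = 17391 · (1/1496) = 93/8.
E[α(G)] ≥ n − E[|E(G)|] = 187 − 93/8 = 1403/8.
Numerically: ≈ 175.37500.
(This is only a lower bound; the true E[α(G)] may be larger.)

E[α(G)] ≥ 1403/8 ≈ 175.37500.


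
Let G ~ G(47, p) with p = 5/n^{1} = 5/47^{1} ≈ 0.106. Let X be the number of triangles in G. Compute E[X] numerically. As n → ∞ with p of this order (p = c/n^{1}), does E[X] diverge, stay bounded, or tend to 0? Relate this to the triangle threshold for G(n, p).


Number of potential triangles: C(47, 3) = 16215.
Each occurs with probability p³ ≈ (0.106)³ ≈ 1.20397e-03.
By linearity: E[X] = C(47, 3)·p³ ≈ 16215 · 1.20397e-03 ≈ 19.522.
Here α = 1, so p = 5/n is exactly at the triangle threshold p ~ 1/n. Asymptotically E[X] → c³/6 = 5³/6 = 125/6 ≈ 20.833, a bounded constant. In this regime the triangle count is asymptotically Poisson(c³/6).

E[X] ≈ 19.522; in regime p = Θ(1/n^{1}) E[X] stays bounded (at the triangle threshold p ~ 1/n).


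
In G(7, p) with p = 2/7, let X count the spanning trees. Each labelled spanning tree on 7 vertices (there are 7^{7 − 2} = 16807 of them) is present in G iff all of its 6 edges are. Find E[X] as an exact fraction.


K_7 has 7^{7 − 2} = 16807 labelled spanning trees.
For each such spanning tree H, let X_H = 1 if all 6 edges of H are present in G. Then P[X_H = 1] = p^{6} = (2/7)^{6} = 64/117649.
Summing the indicators: E[X] = Σ_H E[X_H] = 16807 · p^{6} = 16807 · 64/117649 = 64/7.
Numerically: E[X] ≈ 9.14286.

E[X] = 16807 · (2/7)^{6} = 64/7 ≈ 9.14286.


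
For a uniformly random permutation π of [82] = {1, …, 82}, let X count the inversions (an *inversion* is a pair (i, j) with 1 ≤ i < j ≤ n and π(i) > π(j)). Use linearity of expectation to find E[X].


Write X = Σ X_I over the C(82, 2) = 3321 pairs i < j, with X_I the indicator of one inversion.
There are 3321 indicators.
For each fixed pair i < j, the values π(i) and π(j) are two distinct elements of {1, …, 82} in uniformly random order; by symmetry P[π(i) > π(j)] = 1/2.
By linearity: E[X] = 3321 · (1/2) = C(82, 2) · (1/2) = 3321/2 = 3321/2 ≈ 1660.5000.

E[X] = 3321/2 = 1660.5000.


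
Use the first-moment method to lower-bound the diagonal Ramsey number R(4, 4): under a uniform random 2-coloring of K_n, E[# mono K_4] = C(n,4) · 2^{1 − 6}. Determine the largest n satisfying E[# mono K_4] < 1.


We need C(n, 4) · 2^{1 − 6} < 1, i.e. C(n, 4) < 2^{6 − 1} = 32.
Check values of n near the boundary:
  n = 4: C(4, 4) = 1; 1 < 32? YES
  n = 5: C(5, 4) = 5; 5 < 32? YES
  n = 6: C(6, 4) = 15; 15 < 32? YES
  n = 7: C(7, 4) = 35; 35 < 32? NO
The largest n with C(n, 4) < 32 is n = 6 (where E[X] = 15/32 ≈ 0.468750). Hence R(4, 4) > 6, i.e. R(4, 4) ≥ 7.

Largest n = 6; hence R(4, 4) > 6.


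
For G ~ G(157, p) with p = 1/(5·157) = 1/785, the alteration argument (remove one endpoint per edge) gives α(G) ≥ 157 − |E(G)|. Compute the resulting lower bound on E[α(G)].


E[|E(G)|] = C(157, 2)·p = 12246 · (1/785) = 78/5.
E[α(G)] ≥ n − E[|E(G)|] = 157 − 78/5 = 707/5.
Numerically: ≈ 141.400000.
(This is only a lower bound; the true E[α(G)] may be larger.)

E[α(G)] ≥ 707/5 ≈ 141.400000.


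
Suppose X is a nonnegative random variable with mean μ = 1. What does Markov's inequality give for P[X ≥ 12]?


μ = E[X] = 1, a = 12.
Markov: P[X ≥ 12] ≤ μ/a = (1)/12 = 1/12.
Numerically: ≈ 0.08333.
(Since a = 12 > μ = 1.00000, the bound 1/12 is < 1 and informative.)

P[X ≥ 12] ≤ 1/12 ≈ 0.08333.


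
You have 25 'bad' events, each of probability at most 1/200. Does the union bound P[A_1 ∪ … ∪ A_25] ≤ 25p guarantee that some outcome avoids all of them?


Union bound: P[∪_{i=1}^{25} A_i] ≤ Σ_i P[A_i] ≤ 25·p = 25·(1/200) = 1/8.
Numerically: 1/8 ≈ 0.1250.
Is 1/8 < 1? YES.
Since P[∪ A_i] ≤ 1/8 < 1, the complement has P[∩ A_i^c] ≥ 1 − 1/8 = 7/8 > 0, so some outcome avoids every A_i.

25·p = 1/8 ≈ 0.1250; existence CERTIFIED by the union bound.


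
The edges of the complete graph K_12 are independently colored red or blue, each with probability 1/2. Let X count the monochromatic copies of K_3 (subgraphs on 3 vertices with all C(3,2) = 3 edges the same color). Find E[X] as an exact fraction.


Let X = Σ_S X_S over the C(12, 3) = 220 subsets S of size 3, where X_S = 1 if the K_3 on S is monochromatic.
For a fixed S, the K_3 on S has C(3, 2) = 3 edges. P[all 3 edges red] = (1/2)^3, and likewise for blue, so P[monochromatic] = 2·(1/2)^3 = 2^{1 − 3} = 1/4.
By linearity: E[X] = C(12, 3) · 2^{1 − 3} = 220 · 1/4 = 55.
Numerically: E[X] ≈ 55.0000.

E[X] = C(12,3)·2^(1−C(3,2)) = 55 ≈ 55.0000.


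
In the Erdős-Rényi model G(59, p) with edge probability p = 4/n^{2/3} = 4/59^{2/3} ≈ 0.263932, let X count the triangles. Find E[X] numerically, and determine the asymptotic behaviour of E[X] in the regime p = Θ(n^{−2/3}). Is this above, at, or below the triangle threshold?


Number of potential triangles: C(59, 3) = 32509.
Each occurs with probability p³ ≈ (0.263932)³ ≈ 1.83855214e-02.
By linearity: E[X] = C(59, 3)·p³ ≈ 32509 · 1.83855214e-02 ≈ 597.694915.
Since α = 2/3 < 1, p = c/n^{2/3} ≫ 1/n is above the triangle threshold p ~ 1/n. Asymptotically E[X] ~ (c³/6)·n^{3(1−α)} = (4³/6)·n^{1} → ∞; triangles are abundant w.h.p.

E[X] ≈ 597.694915; in regime p = Θ(1/n^{2/3}) E[X] diverges (above the triangle threshold p ~ 1/n).


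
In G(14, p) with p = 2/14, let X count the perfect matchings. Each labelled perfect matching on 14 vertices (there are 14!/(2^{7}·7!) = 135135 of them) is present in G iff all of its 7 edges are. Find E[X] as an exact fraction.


K_14 has 14!/(2^{7}·7!) = 135135 labelled perfect matchings.
For each such perfect matching H, let X_H = 1 if all 7 edges of H are present in G. Then P[X_H = 1] = p^{7} = (1/7)^{7} = 1/823543.
Summing the indicators: E[X] = Σ_H E[X_H] = 135135 · p^{7} = 135135 · 1/823543 = 19305/117649.
Numerically: E[X] ≈ 0.164.

E[X] = 135135 · (1/7)^{7} = 19305/117649 ≈ 0.164.


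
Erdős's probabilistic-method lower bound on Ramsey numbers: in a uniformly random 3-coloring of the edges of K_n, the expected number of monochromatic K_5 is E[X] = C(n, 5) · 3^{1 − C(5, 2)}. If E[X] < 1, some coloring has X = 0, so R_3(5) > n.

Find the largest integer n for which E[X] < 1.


We need C(n, 5) · 3^{1 − 10} < 1, i.e. C(n, 5) < 3^{10 − 1} = 19683.
Check values of n near the boundary:
  n = 18: C(18, 5) = 8568; 8568 < 19683? YES
  n = 19: C(19, 5) = 11628; 11628 < 19683? YES
  n = 20: C(20, 5) = 15504; 15504 < 19683? YES
  n = 21: C(21, 5) = 20349; 20349 < 19683? NO
  n = 22: C(22, 5) = 26334; 26334 < 19683? NO
  n = 23: C(23, 5) = 33649; 33649 < 19683? NO
The largest n with C(n, 5) < 19683 is n = 20 (where E[X] = 5168/6561 ≈ 0.78768). Hence R_3(5) > 20, i.e. R_3(5) ≥ 21.

Largest n = 20; hence R_3(5) > 20.


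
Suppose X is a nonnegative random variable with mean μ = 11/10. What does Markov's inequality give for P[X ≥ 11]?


μ = E[X] = 11/10, a = 11.
Markov: P[X ≥ 11] ≤ μ/a = (11/10)/11 = 1/10.
Numerically: ≈ 0.10000.
(Since a = 11 > μ = 1.10000, the bound 1/10 is < 1 and informative.)

P[X ≥ 11] ≤ 1/10 ≈ 0.10000.


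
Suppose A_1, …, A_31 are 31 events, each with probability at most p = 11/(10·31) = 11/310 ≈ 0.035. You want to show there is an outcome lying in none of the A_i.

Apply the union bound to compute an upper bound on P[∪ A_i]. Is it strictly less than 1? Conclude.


Union bound: P[∪_{i=1}^{31} A_i] ≤ Σ_i P[A_i] ≤ 31·p = 31·(11/310) = 11/10.
Numerically: 11/10 ≈ 1.100.
Is 11/10 < 1? NO.
Since the bound 11/10 is ≥ 1, the union bound is uninformative here; it does NOT by itself certify existence.

31·p = 11/10 ≈ 1.100; existence NOT certified by the union bound.


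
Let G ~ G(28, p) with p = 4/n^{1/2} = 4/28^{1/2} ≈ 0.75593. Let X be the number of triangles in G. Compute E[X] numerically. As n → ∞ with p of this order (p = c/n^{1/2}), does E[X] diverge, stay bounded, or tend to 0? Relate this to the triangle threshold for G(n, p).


Number of potential triangles: C(28, 3) = 3276.
Each occurs with probability p³ ≈ (0.75593)³ ≈ 4.3195940e-01.
By linearity: E[X] = C(28, 3)·p³ ≈ 3276 · 4.3195940e-01 ≈ 1415.09899.
Since α = 1/2 < 1, p = c/n^{1/2} ≫ 1/n is above the triangle threshold p ~ 1/n. Asymptotically E[X] ~ (c³/6)·n^{3(1−α)} = (4³/6)·n^{1.5} → ∞; triangles are abundant w.h.p.

E[X] ≈ 1415.09899; in regime p = Θ(1/n^{1/2}) E[X] diverges (above the triangle threshold p ~ 1/n).


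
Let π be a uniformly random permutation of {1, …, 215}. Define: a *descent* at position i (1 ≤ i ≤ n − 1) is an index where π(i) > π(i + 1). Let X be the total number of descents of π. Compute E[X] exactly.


Write X = Σ X_I over i = 1, …, 214, with X_I the indicator of one descent.
There are 214 indicators.
For each fixed i, the pair (π(i), π(i+1)) is a uniformly random ordered pair of distinct values from {1, …, 215}; by symmetry P[π(i) > π(i+1)] = 1/2.
By linearity: E[X] = 214 · (1/2) = (215 − 1) · (1/2) = 107 ≈ 107.000.

E[X] = 107 = 107.000.


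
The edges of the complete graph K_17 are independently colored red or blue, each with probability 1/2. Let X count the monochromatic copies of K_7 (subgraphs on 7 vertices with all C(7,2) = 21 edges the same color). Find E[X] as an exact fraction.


Let X = Σ_S X_S over the C(17, 7) = 19448 subsets S of size 7, where X_S = 1 if the K_7 on S is monochromatic.
For a fixed S, the K_7 on S has C(7, 2) = 21 edges. P[all 21 edges red] = (1/2)^21, and likewise for blue, so P[monochromatic] = 2·(1/2)^21 = 2^{1 − 21} = 1/1048576.
Summing: E[X] = C(17, 7) · 2^{1 − 21} = 19448 · 1/1048576 = 2431/131072.
Numerically: E[X] ≈ 0.0185.

E[X] = C(17,7)·2^(1−C(7,2)) = 2431/131072 ≈ 0.0185.


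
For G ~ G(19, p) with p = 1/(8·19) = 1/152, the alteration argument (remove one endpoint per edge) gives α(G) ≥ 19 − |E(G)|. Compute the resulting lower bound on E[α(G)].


E[|E(G)|] = C(19, 2)·p = 171 · (1/152) = 9/8.
E[α(G)] ≥ n − E[|E(G)|] = 19 − 9/8 = 143/8.
Numerically: ≈ 17.875.
(This is only a lower bound; the true E[α(G)] may be larger.)

E[α(G)] ≥ 143/8 ≈ 17.875.


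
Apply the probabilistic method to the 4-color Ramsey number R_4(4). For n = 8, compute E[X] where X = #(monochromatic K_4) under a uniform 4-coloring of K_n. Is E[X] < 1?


E[X] = C(8, 4) · 4^{1 − 6} = 70 · 4^{−5} = 70/1024.
As a reduced fraction: E[X] = 35/512 ≈ 0.068359.
Is E[X] < 1? YES.
Since E[X] < 1, there exists a 4-coloring of K_{8} with no monochromatic K_4; hence R_4(4) > 8.

E[X] = 35/512 ≈ 0.068359; E[X] < 1, so R_4(4) > 8.


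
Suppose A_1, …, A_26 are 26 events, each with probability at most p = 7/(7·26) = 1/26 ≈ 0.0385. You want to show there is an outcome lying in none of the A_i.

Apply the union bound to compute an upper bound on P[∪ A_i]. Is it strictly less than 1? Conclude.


Union bound: P[∪_{i=1}^{26} A_i] ≤ Σ_i P[A_i] ≤ 26·p = 26·(1/26) = 1.
Numerically: 1 ≈ 1.0000.
Is 1 < 1? NO.
Since the bound 1 is ≥ 1, the union bound is uninformative here; it does NOT by itself certify existence.

26·p = 1 ≈ 1.0000; existence NOT certified by the union bound.


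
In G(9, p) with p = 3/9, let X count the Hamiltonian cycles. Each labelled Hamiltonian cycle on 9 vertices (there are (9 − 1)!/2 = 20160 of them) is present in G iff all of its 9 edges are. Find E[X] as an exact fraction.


K_9 has (9 − 1)!/2 = 20160 labelled Hamiltonian cycles.
For each such Hamiltonian cycle H, let X_H = 1 if all 9 edges of H are present in G. Then P[X_H = 1] = p^{9} = (1/3)^{9} = 1/19683.
By linearity: E[X] = Σ_H E[X_H] = 20160 · p^{9} = 20160 · 1/19683 = 2240/2187.
Numerically: E[X] ≈ 1.02.

E[X] = 20160 · (1/3)^{9} = 2240/2187 ≈ 1.02.


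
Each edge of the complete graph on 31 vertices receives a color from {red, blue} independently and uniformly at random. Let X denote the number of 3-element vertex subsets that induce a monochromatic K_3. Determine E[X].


Let X = Σ_S X_S over the C(31, 3) = 4495 subsets S of size 3, where X_S = 1 if the K_3 on S is monochromatic.
For a fixed S, the K_3 on S has C(3, 2) = 3 edges. P[all 3 edges red] = (1/2)^3, and likewise for blue, so P[monochromatic] = 2·(1/2)^3 = 2^{1 − 3} = 1/4.
Summing: E[X] = C(31, 3) · 2^{1 − 3} = 4495 · 1/4 = 4495/4.
Numerically: E[X] ≈ 1123.750.

E[X] = C(31,3)·2^(1−C(3,2)) = 4495/4 ≈ 1123.750.


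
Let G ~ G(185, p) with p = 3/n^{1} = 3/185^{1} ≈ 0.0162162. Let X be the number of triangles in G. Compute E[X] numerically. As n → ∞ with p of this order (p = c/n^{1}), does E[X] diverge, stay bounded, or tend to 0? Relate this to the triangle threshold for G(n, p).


Number of potential triangles: C(185, 3) = 1038220.
Each occurs with probability p³ ≈ (0.0162162)³ ≈ 4.26430814e-06.
By linearity: E[X] = C(185, 3)·p³ ≈ 1038220 · 4.26430814e-06 ≈ 4.427290.
Here α = 1, so p = 3/n is exactly at the triangle threshold p ~ 1/n. Asymptotically E[X] → c³/6 = 3³/6 = 9/2 ≈ 4.500000, a bounded constant. In this regime the triangle count is asymptotically Poisson(c³/6).

E[X] ≈ 4.427290; in regime p = Θ(1/n^{1}) E[X] stays bounded (at the triangle threshold p ~ 1/n).


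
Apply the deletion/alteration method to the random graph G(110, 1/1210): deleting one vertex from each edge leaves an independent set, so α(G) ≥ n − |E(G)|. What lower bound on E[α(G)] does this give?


E[|E(G)|] = C(110, 2)·p = 5995 · (1/1210) = 109/22.
E[α(G)] ≥ n − E[|E(G)|] = 110 − 109/22 = 2311/22.
Numerically: ≈ 105.045455.
(This is only a lower bound; the true E[α(G)] may be larger.)

E[α(G)] ≥ 2311/22 ≈ 105.045455.


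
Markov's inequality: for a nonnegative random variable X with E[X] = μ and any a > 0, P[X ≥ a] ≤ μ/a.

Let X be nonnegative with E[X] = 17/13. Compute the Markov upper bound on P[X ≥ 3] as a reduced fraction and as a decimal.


μ = E[X] = 17/13, a = 3.
Markov: P[X ≥ 3] ≤ μ/a = (17/13)/3 = 17/39.
Numerically: ≈ 0.43590.
(Since a = 3 > μ = 1.30769, the bound 17/39 is < 1 and informative.)

P[X ≥ 3] ≤ 17/39 ≈ 0.43590.


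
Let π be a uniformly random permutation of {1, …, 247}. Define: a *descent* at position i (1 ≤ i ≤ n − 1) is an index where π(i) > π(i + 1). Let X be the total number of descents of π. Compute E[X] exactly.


Write X = Σ X_I over i = 1, …, 246, with X_I the indicator of one descent.
There are 246 indicators.
For each fixed i, the pair (π(i), π(i+1)) is a uniformly random ordered pair of distinct values from {1, …, 247}; by symmetry P[π(i) > π(i+1)] = 1/2.
By linearity: E[X] = 246 · (1/2) = (247 − 1) · (1/2) = 123 ≈ 123.000.

E[X] = 123 = 123.000.


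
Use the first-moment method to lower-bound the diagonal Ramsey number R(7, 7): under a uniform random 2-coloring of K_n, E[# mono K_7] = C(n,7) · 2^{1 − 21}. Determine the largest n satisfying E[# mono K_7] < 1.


We need C(n, 7) · 2^{1 − 21} < 1, i.e. C(n, 7) < 2^{21 − 1} = 1048576.
Check values of n near the boundary:
  n = 25: C(25, 7) = 480700; 480700 < 1048576? YES
  n = 26: C(26, 7) = 657800; 657800 < 1048576? YES
  n = 27: C(27, 7) = 888030; 888030 < 1048576? YES
  n = 28: C(28, 7) = 1184040; 1184040 < 1048576? NO
The largest n with C(n, 7) < 1048576 is n = 27 (where E[X] = 444015/524288 ≈ 0.84689). Hence R(7, 7) > 27, i.e. R(7, 7) ≥ 28.

Largest n = 27; hence R(7, 7) > 27.


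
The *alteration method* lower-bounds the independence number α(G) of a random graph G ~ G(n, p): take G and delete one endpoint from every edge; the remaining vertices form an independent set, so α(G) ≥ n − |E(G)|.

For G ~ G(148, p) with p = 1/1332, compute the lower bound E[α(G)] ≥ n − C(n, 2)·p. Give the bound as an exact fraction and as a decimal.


E[|E(G)|] = C(148, 2)·p = 10878 · (1/1332) = 49/6.
E[α(G)] ≥ n − E[|E(G)|] = 148 − 49/6 = 839/6.
Numerically: ≈ 139.8333.
(This is only a lower bound; the true E[α(G)] may be larger.)

E[α(G)] ≥ 839/6 ≈ 139.8333.


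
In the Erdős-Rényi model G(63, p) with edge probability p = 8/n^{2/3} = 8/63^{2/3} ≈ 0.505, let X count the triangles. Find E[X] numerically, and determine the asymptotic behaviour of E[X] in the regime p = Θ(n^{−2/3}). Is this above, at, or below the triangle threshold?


Number of potential triangles: C(63, 3) = 39711.
Each occurs with probability p³ ≈ (0.505)³ ≈ 1.29000e-01.
By linearity: E[X] = C(63, 3)·p³ ≈ 39711 · 1.29000e-01 ≈ 5122.709.
Since α = 2/3 < 1, p = c/n^{2/3} ≫ 1/n is above the triangle threshold p ~ 1/n. Asymptotically E[X] ~ (c³/6)·n^{3(1−α)} = (8³/6)·n^{1} → ∞; triangles are abundant w.h.p.

E[X] ≈ 5122.709; in regime p = Θ(1/n^{2/3}) E[X] diverges (above the triangle threshold p ~ 1/n).


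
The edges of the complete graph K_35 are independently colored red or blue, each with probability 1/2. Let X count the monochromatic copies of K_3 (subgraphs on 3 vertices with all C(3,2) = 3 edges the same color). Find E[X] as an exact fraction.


Let X = Σ_S X_S over the C(35, 3) = 6545 subsets S of size 3, where X_S = 1 if the K_3 on S is monochromatic.
For a fixed S, the K_3 on S has C(3, 2) = 3 edges. P[all 3 edges red] = (1/2)^3, and likewise for blue, so P[monochromatic] = 2·(1/2)^3 = 2^{1 − 3} = 1/4.
By linearity: E[X] = C(35, 3) · 2^{1 − 3} = 6545 · 1/4 = 6545/4.
Numerically: E[X] ≈ 1636.25000.

E[X] = C(35,3)·2^(1−C(3,2)) = 6545/4 ≈ 1636.25000.


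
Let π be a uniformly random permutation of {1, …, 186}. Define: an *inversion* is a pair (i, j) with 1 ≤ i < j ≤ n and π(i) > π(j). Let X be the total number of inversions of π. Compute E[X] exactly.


Write X = Σ X_I over the C(186, 2) = 17205 pairs i < j, with X_I the indicator of one inversion.
There are 17205 indicators.
For each fixed pair i < j, the values π(i) and π(j) are two distinct elements of {1, …, 186} in uniformly random order; by symmetry P[π(i) > π(j)] = 1/2.
By linearity: E[X] = 17205 · (1/2) = C(186, 2) · (1/2) = 17205/2 = 17205/2 ≈ 8602.5000.

E[X] = 17205/2 = 8602.5000.


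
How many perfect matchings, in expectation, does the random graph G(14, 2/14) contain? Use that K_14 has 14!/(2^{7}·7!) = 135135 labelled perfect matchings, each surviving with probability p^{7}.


K_14 has 14!/(2^{7}·7!) = 135135 labelled perfect matchings.
For each such perfect matching H, let X_H = 1 if all 7 edges of H are present in G. Then P[X_H = 1] = p^{7} = (1/7)^{7} = 1/823543.
Summing the indicators: E[X] = Σ_H E[X_H] = 135135 · p^{7} = 135135 · 1/823543 = 19305/117649.
Numerically: E[X] ≈ 0.16409.

E[X] = 135135 · (1/7)^{7} = 19305/117649 ≈ 0.16409.


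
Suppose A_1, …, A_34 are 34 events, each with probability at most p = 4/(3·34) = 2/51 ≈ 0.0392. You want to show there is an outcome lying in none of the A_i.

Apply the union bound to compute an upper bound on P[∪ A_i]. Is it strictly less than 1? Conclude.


Union bound: P[∪_{i=1}^{34} A_i] ≤ Σ_i P[A_i] ≤ 34·p = 34·(2/51) = 4/3.
Numerically: 4/3 ≈ 1.3333.
Is 4/3 < 1? NO.
Since the bound 4/3 is ≥ 1, the union bound is uninformative here; it does NOT by itself certify existence.

34·p = 4/3 ≈ 1.3333; existence NOT certified by the union bound.


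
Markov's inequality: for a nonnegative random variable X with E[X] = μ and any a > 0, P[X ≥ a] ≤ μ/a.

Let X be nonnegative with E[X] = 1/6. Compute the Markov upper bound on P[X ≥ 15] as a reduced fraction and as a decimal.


μ = E[X] = 1/6, a = 15.
Markov: P[X ≥ 15] ≤ μ/a = (1/6)/15 = 1/90.
Numerically: ≈ 0.011111.
(Since a = 15 > μ = 0.166667, the bound 1/90 is < 1 and informative.)

P[X ≥ 15] ≤ 1/90 ≈ 0.011111.


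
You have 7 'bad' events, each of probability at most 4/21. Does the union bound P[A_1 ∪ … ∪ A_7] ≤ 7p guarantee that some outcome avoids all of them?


Union bound: P[∪_{i=1}^{7} A_i] ≤ Σ_i P[A_i] ≤ 7·p = 7·(4/21) = 4/3.
Numerically: 4/3 ≈ 1.3333.
Is 4/3 < 1? NO.
Since the bound 4/3 is ≥ 1, the union bound is uninformative here; it does NOT by itself certify existence.

7·p = 4/3 ≈ 1.3333; existence NOT certified by the union bound.


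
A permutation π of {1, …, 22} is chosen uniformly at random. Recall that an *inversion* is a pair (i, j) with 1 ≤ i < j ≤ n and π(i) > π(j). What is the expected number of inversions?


Write X = Σ X_I over the C(22, 2) = 231 pairs i < j, with X_I the indicator of one inversion.
There are 231 indicators.
For each fixed pair i < j, the values π(i) and π(j) are two distinct elements of {1, …, 22} in uniformly random order; by symmetry P[π(i) > π(j)] = 1/2.
By linearity: E[X] = 231 · (1/2) = C(22, 2) · (1/2) = 231/2 = 231/2 ≈ 115.500.

E[X] = 231/2 = 115.500.


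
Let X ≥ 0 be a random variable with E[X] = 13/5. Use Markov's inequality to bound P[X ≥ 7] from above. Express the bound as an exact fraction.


μ = E[X] = 13/5, a = 7.
Markov: P[X ≥ 7] ≤ μ/a = (13/5)/7 = 13/35.
Numerically: ≈ 0.371.
(Since a = 7 > μ = 2.600, the bound 13/35 is < 1 and informative.)

P[X ≥ 7] ≤ 13/35 ≈ 0.371.


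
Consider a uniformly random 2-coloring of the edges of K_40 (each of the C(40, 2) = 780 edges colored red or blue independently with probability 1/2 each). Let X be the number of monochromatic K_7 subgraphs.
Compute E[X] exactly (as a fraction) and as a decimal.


Let X = Σ_S X_S over the C(40, 7) = 18643560 subsets S of size 7, where X_S = 1 if the K_7 on S is monochromatic.
For a fixed S, the K_7 on S has C(7, 2) = 21 edges. P[all 21 edges red] = (1/2)^21, and likewise for blue, so P[monochromatic] = 2·(1/2)^21 = 2^{1 − 21} = 1/1048576.
By linearity: E[X] = C(40, 7) · 2^{1 − 21} = 18643560 · 1/1048576 = 2330445/131072.
Numerically: E[X] ≈ 17.780.

E[X] = C(40,7)·2^(1−C(7,2)) = 2330445/131072 ≈ 17.780.


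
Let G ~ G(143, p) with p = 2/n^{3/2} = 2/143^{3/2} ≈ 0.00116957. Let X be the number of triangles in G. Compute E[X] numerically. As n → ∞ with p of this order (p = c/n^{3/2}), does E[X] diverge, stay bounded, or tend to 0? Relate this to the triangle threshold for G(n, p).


Number of potential triangles: C(143, 3) = 477191.
Each occurs with probability p³ ≈ (0.00116957)³ ≈ 1.59984467e-09.
By linearity: E[X] = C(143, 3)·p³ ≈ 477191 · 1.59984467e-09 ≈ 0.000763.
Since α = 3/2 > 1, p = c/n^{3/2} = o(1/n) is below the triangle threshold p ~ 1/n. Asymptotically E[X] ~ (c³/6)·n^{3(1−α)} = (2³/6)·n^{-1.5} → 0, so by Markov's inequality G has no triangles w.h.p.

E[X] ≈ 0.000763; in regime p = Θ(1/n^{3/2}) E[X] tends to 0 (below the triangle threshold p ~ 1/n).


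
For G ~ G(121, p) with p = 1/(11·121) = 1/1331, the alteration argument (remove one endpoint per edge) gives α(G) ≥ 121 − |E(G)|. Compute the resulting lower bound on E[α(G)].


E[|E(G)|] = C(121, 2)·p = 7260 · (1/1331) = 60/11.
E[α(G)] ≥ n − E[|E(G)|] = 121 − 60/11 = 1271/11.
Numerically: ≈ 115.54545.
(This is only a lower bound; the true E[α(G)] may be larger.)

E[α(G)] ≥ 1271/11 ≈ 115.54545.


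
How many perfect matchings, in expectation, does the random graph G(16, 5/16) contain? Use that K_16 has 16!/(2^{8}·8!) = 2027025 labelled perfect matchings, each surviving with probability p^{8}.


K_16 has 16!/(2^{8}·8!) = 2027025 labelled perfect matchings.
For each such perfect matching H, let X_H = 1 if all 8 edges of H are present in G. Then P[X_H = 1] = p^{8} = (5/16)^{8} = 390625/4294967296.
By linearity: E[X] = Σ_H E[X_H] = 2027025 · p^{8} = 2027025 · 390625/4294967296 = 791806640625/4294967296.
Numerically: E[X] ≈ 184.357.

E[X] = 2027025 · (5/16)^{8} = 791806640625/4294967296 ≈ 184.357.


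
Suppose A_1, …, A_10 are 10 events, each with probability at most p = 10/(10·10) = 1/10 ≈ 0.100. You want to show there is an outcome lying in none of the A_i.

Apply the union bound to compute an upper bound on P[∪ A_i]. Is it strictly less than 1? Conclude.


Union bound: P[∪_{i=1}^{10} A_i] ≤ Σ_i P[A_i] ≤ 10·p = 10·(1/10) = 1.
Numerically: 1 ≈ 1.000.
Is 1 < 1? NO.
Since the bound 1 is ≥ 1, the union bound is uninformative here; it does NOT by itself certify existence.

10·p = 1 ≈ 1.000; existence NOT certified by the union bound.


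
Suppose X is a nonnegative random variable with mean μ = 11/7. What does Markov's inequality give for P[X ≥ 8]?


μ = E[X] = 11/7, a = 8.
Markov: P[X ≥ 8] ≤ μ/a = (11/7)/8 = 11/56.
Numerically: ≈ 0.1964.
(Since a = 8 > μ = 1.5714, the bound 11/56 is < 1 and informative.)

P[X ≥ 8] ≤ 11/56 ≈ 0.1964.


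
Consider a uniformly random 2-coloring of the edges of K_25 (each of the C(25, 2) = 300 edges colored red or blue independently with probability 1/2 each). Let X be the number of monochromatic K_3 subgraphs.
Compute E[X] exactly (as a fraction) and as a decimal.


Let X = Σ_S X_S over the C(25, 3) = 2300 subsets S of size 3, where X_S = 1 if the K_3 on S is monochromatic.
For a fixed S, the K_3 on S has C(3, 2) = 3 edges. P[all 3 edges red] = (1/2)^3, and likewise for blue, so P[monochromatic] = 2·(1/2)^3 = 2^{1 − 3} = 1/4.
By linearity of expectation: E[X] = C(25, 3) · 2^{1 − 3} = 2300 · 1/4 = 575.
Numerically: E[X] ≈ 575.00000.

E[X] = C(25,3)·2^(1−C(3,2)) = 575 ≈ 575.00000.


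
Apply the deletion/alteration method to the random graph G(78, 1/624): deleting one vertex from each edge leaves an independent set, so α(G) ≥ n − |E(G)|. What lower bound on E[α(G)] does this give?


E[|E(G)|] = C(78, 2)·p = 3003 · (1/624) = 77/16.
E[α(G)] ≥ n − E[|E(G)|] = 78 − 77/16 = 1171/16.
Numerically: ≈ 73.187500.
(This is only a lower bound; the true E[α(G)] may be larger.)

E[α(G)] ≥ 1171/16 ≈ 73.187500.


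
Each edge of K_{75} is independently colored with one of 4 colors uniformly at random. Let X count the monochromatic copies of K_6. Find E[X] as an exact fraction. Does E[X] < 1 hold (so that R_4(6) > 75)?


E[X] = C(75, 6) · 4^{1 − 15} = 201359550 · 4^{−14} = 201359550/268435456.
As a reduced fraction: E[X] = 100679775/134217728 ≈ 0.7501228.
Is E[X] < 1? YES.
Since E[X] < 1, there exists a 4-coloring of K_{75} with no monochromatic K_6; hence R_4(6) > 75.

E[X] = 100679775/134217728 ≈ 0.7501228; E[X] < 1, so R_4(6) > 75.


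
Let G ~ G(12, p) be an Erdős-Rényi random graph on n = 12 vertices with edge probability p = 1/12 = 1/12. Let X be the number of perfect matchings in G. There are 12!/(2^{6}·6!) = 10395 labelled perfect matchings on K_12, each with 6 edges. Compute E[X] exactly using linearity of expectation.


K_12 has 12!/(2^{6}·6!) = 10395 labelled perfect matchings.
For each such perfect matching H, let X_H = 1 if all 6 edges of H are present in G. Then P[X_H = 1] = p^{6} = (1/12)^{6} = 1/2985984.
Summing the indicators: E[X] = Σ_H E[X_H] = 10395 · p^{6} = 10395 · 1/2985984 = 385/110592.
Numerically: E[X] ≈ 0.003481.

E[X] = 10395 · (1/12)^{6} = 385/110592 ≈ 0.003481.


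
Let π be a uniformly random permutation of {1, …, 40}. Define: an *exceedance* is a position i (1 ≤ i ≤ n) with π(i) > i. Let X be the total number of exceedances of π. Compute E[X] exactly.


Write X = Σ_{i=1}^{40} X_i, where X_i = 1_{π(i) > i}.
For each fixed i, π(i) is uniform over {1, …, 40} (marginal of a uniform permutation), so P[π(i) > i] = (n − i)/n. Summing: Σ_{i=1}^{40} (n − i)/n = (0 + 1 + … + 39)/40 = 40(40 − 1)/(2·40) = (40 − 1)/2.
Hence E[X] = Σ_{i=1}^{40} (40 − i)/40 = 39/2 ≈ 19.50000.

E[X] = 39/2 = 19.50000.


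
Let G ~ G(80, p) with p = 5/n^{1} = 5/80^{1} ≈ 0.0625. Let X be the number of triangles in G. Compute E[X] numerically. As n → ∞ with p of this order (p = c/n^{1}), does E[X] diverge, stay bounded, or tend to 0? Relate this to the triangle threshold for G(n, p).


Number of potential triangles: C(80, 3) = 82160.
Each occurs with probability p³ ≈ (0.0625)³ ≈ 2.441406e-04.
By linearity: E[X] = C(80, 3)·p³ ≈ 82160 · 2.441406e-04 ≈ 20.0586.
Here α = 1, so p = 5/n is exactly at the triangle threshold p ~ 1/n. Asymptotically E[X] → c³/6 = 5³/6 = 125/6 ≈ 20.8333, a bounded constant. In this regime the triangle count is asymptotically Poisson(c³/6).

E[X] ≈ 20.0586; in regime p = Θ(1/n^{1}) E[X] stays bounded (at the triangle threshold p ~ 1/n).


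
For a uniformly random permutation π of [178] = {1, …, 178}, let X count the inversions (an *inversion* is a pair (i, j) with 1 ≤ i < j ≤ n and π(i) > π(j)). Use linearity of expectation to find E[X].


Write X = Σ X_I over the C(178, 2) = 15753 pairs i < j, with X_I the indicator of one inversion.
There are 15753 indicators.
For each fixed pair i < j, the values π(i) and π(j) are two distinct elements of {1, …, 178} in uniformly random order; by symmetry P[π(i) > π(j)] = 1/2.
By linearity: E[X] = 15753 · (1/2) = C(178, 2) · (1/2) = 15753/2 = 15753/2 ≈ 7876.500.

E[X] = 15753/2 = 7876.500.


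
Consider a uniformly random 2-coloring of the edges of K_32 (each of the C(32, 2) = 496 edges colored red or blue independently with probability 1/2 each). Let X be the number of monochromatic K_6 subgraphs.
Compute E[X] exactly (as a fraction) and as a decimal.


Let X = Σ_S X_S over the C(32, 6) = 906192 subsets S of size 6, where X_S = 1 if the K_6 on S is monochromatic.
For a fixed S, the K_6 on S has C(6, 2) = 15 edges. P[all 15 edges red] = (1/2)^15, and likewise for blue, so P[monochromatic] = 2·(1/2)^15 = 2^{1 − 15} = 1/16384.
Summing: E[X] = C(32, 6) · 2^{1 − 15} = 906192 · 1/16384 = 56637/1024.
Numerically: E[X] ≈ 55.30957.

E[X] = C(32,6)·2^(1−C(6,2)) = 56637/1024 ≈ 55.30957.


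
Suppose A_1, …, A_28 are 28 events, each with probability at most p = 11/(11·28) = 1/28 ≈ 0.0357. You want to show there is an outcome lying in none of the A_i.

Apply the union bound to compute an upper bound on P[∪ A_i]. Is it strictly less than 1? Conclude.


Union bound: P[∪_{i=1}^{28} A_i] ≤ Σ_i P[A_i] ≤ 28·p = 28·(1/28) = 1.
Numerically: 1 ≈ 1.0000.
Is 1 < 1? NO.
Since the bound 1 is ≥ 1, the union bound is uninformative here; it does NOT by itself certify existence.

28·p = 1 ≈ 1.0000; existence NOT certified by the union bound.


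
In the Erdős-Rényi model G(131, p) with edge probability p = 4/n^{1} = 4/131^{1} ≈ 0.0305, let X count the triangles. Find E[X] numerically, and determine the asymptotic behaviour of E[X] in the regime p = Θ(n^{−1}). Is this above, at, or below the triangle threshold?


Number of potential triangles: C(131, 3) = 366145.
Each occurs with probability p³ ≈ (0.0305)³ ≈ 2.84686e-05.
By linearity: E[X] = C(131, 3)·p³ ≈ 366145 · 2.84686e-05 ≈ 10.424.
Here α = 1, so p = 4/n is exactly at the triangle threshold p ~ 1/n. Asymptotically E[X] → c³/6 = 4³/6 = 32/3 ≈ 10.667, a bounded constant. In this regime the triangle count is asymptotically Poisson(c³/6).

E[X] ≈ 10.424; in regime p = Θ(1/n^{1}) E[X] stays bounded (at the triangle threshold p ~ 1/n).


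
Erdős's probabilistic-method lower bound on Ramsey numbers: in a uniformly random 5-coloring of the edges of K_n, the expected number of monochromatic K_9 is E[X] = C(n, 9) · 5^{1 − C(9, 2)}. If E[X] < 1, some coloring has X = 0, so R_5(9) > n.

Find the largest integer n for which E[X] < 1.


We need C(n, 9) · 5^{1 − 36} < 1, i.e. C(n, 9) < 5^{36 − 1} = 2910383045673370361328125.
Check values of n near the boundary:
  n = 2168: C(2168, 9) = 2867804175977929537095120; 2867804175977929537095120 < 2910383045673370361328125? YES
  n = 2169: C(2169, 9) = 2879753360044504243499683; 2879753360044504243499683 < 2910383045673370361328125? YES
  n = 2170: C(2170, 9) = 2891746779868845075610510; 2891746779868845075610510 < 2910383045673370361328125? YES
  n = 2171: C(2171, 9) = 2903784578674959601827205; 2903784578674959601827205 < 2910383045673370361328125? YES
  n = 2172: C(2172, 9) = 2915866900084148060642020; 2915866900084148060642020 < 2910383045673370361328125? NO
  n = 2173: C(2173, 9) = 2927993888115921319674265; 2927993888115921319674265 < 2910383045673370361328125? NO
The largest n with C(n, 9) < 2910383045673370361328125 is n = 2171 (where E[X] = 580756915734991920365441/582076609134674072265625 ≈ 0.99773). Hence R_5(9) > 2171, i.e. R_5(9) ≥ 2172.

Largest n = 2171; hence R_5(9) > 2171.


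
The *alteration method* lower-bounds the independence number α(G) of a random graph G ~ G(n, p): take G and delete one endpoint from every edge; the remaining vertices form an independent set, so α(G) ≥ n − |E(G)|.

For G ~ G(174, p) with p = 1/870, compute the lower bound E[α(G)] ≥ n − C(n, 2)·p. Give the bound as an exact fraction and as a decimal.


E[|E(G)|] = C(174, 2)·p = 15051 · (1/870) = 173/10.
E[α(G)] ≥ n − E[|E(G)|] = 174 − 173/10 = 1567/10.
Numerically: ≈ 156.700.
(This is only a lower bound; the true E[α(G)] may be larger.)

E[α(G)] ≥ 1567/10 ≈ 156.700.


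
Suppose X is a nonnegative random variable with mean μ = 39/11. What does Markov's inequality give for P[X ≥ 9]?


μ = E[X] = 39/11, a = 9.
Markov: P[X ≥ 9] ≤ μ/a = (39/11)/9 = 13/33.
Numerically: ≈ 0.39394.
(Since a = 9 > μ = 3.54545, the bound 13/33 is < 1 and informative.)

P[X ≥ 9] ≤ 13/33 ≈ 0.39394.


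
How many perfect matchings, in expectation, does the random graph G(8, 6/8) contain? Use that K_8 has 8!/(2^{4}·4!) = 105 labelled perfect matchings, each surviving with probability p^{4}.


K_8 has 8!/(2^{4}·4!) = 105 labelled perfect matchings.
For each such perfect matching H, let X_H = 1 if all 4 edges of H are present in G. Then P[X_H = 1] = p^{4} = (3/4)^{4} = 81/256.
By linearity: E[X] = Σ_H E[X_H] = 105 · p^{4} = 105 · 81/256 = 8505/256.
Numerically: E[X] ≈ 33.223.

E[X] = 105 · (3/4)^{4} = 8505/256 ≈ 33.223.


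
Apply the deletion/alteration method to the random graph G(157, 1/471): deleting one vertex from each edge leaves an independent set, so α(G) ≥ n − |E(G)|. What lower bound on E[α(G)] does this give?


E[|E(G)|] = C(157, 2)·p = 12246 · (1/471) = 26.
E[α(G)] ≥ n − E[|E(G)|] = 157 − 26 = 131.
Numerically: ≈ 131.000000.
(This is only a lower bound; the true E[α(G)] may be larger.)

E[α(G)] ≥ 131 ≈ 131.000000.


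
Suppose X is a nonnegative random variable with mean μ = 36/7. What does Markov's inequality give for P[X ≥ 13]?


μ = E[X] = 36/7, a = 13.
Markov: P[X ≥ 13] ≤ μ/a = (36/7)/13 = 36/91.
Numerically: ≈ 0.396.
(Since a = 13 > μ = 5.143, the bound 36/91 is < 1 and informative.)

P[X ≥ 13] ≤ 36/91 ≈ 0.396.


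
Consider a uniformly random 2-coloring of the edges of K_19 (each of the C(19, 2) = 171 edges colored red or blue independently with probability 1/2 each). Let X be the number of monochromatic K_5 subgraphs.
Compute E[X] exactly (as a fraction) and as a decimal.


Let X = Σ_S X_S over the C(19, 5) = 11628 subsets S of size 5, where X_S = 1 if the K_5 on S is monochromatic.
For a fixed S, the K_5 on S has C(5, 2) = 10 edges. P[all 10 edges red] = (1/2)^10, and likewise for blue, so P[monochromatic] = 2·(1/2)^10 = 2^{1 − 10} = 1/512.
By linearity: E[X] = C(19, 5) · 2^{1 − 10} = 11628 · 1/512 = 2907/128.
Numerically: E[X] ≈ 22.7109.

E[X] = C(19,5)·2^(1−C(5,2)) = 2907/128 ≈ 22.7109.
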